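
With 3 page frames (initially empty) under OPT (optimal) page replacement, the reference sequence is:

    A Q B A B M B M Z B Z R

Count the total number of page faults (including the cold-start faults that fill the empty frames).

A → fault, frames [A]
Q → fault, frames [A, Q]
B → fault, frames [A, Q, B]
A → hit
B → hit
M → fault, evict Q, frames [A, B, M]
B → hit
M → hit
Z → fault, evict M, frames [A, B, Z]
B → hit
Z → hit
R → fault, evict Z, frames [A, B, R]
Page faults: 6.

6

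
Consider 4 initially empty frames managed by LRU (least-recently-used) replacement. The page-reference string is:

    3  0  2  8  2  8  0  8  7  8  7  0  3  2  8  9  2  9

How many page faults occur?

3: miss, frames [3]
0: miss, frames [3, 0]
2: miss, frames [3, 0, 2]
8: miss, frames [3, 0, 2, 8]
2: hit
8: hit
0: hit
8: hit
7: miss, evict 3, frames [2, 0, 8, 7]
8: hit
7: hit
0: hit
3: miss, evict 2, frames [8, 7, 0, 3]
2: miss, evict 8, frames [7, 0, 3, 2]
8: miss, evict 7, frames [0, 3, 2, 8]
9: miss, evict 0, frames [3, 2, 8, 9]
2: hit
9: hit
Page faults: 9.

9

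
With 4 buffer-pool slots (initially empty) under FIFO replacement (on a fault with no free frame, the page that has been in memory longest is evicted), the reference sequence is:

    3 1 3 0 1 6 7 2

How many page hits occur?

3: miss, frames (3)
1: miss, frames (3 1)
3: hit
0: miss, frames (3 1 0)
1: hit
6: miss, frames (3 1 0 6)
7: miss, evict 3, frames (1 0 6 7)
2: miss, evict 1, frames (0 6 7 2)
Hits: 2.

2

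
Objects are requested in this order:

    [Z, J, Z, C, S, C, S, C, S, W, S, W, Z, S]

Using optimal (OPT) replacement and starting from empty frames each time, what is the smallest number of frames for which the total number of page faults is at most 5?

3

f=1: 14 faults
f=2: 6 faults
f=3: 5 faults
f=4: 5 faults
f=5: 5 faults
Smallest f with faults ≤ 5 is 3.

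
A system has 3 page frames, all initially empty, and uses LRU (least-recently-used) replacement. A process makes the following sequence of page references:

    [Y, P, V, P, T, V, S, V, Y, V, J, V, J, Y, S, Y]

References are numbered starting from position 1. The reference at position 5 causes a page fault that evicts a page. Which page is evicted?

pos 1: Y: miss, frames {Y}
pos 2: P: miss, frames {Y,P}
pos 3: V: miss, frames {Y,P,V}
pos 4: P: hit
pos 5: T: miss, evict Y, frames {V,P,T}
At position 5, page Y is evicted.

Y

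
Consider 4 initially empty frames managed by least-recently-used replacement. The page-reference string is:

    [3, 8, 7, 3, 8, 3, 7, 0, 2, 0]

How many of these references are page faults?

3 → fault, frames [3]
8 → fault, frames [3, 8]
7 → fault, frames [3, 8, 7]
3 → hit
8 → hit
3 → hit
7 → hit
0 → fault, frames [8, 3, 7, 0]
2 → fault, evict 8, frames [3, 7, 0, 2]
0 → hit
Page faults: 5.

5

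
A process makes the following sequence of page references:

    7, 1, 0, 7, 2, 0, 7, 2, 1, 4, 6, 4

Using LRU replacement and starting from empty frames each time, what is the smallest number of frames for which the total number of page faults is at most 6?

f=1: 12 faults
f=2: 11 faults
f=3: 7 faults
f=4: 6 faults
f=5: 6 faults
f=6: 6 faults
Smallest f with faults ≤ 6 is 4.

4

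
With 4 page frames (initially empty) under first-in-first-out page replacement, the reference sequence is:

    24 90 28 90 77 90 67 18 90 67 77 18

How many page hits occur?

5

24: miss, frames [24]
90: miss, frames [24, 90]
28: miss, frames [24, 90, 28]
90: hit
77: miss, frames [24, 90, 28, 77]
90: hit
67: miss, evict 24, frames [90, 28, 77, 67]
18: miss, evict 90, frames [28, 77, 67, 18]
90: miss, evict 28, frames [77, 67, 18, 90]
67: hit
77: hit
18: hit
Hits: 5.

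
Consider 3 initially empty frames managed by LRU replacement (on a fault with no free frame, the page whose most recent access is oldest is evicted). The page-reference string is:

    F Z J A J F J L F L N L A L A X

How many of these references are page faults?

F -> fault, frames {F}
Z -> fault, frames {F,Z}
J -> fault, frames {F,Z,J}
A -> fault, evict F, frames {Z,J,A}
J -> hit
F -> fault, evict Z, frames {A,J,F}
J -> hit
L -> fault, evict A, frames {F,J,L}
F -> hit
L -> hit
N -> fault, evict J, frames {F,L,N}
L -> hit
A -> fault, evict F, frames {N,L,A}
L -> hit
A -> hit
X -> fault, evict N, frames {L,A,X}
Page faults: 9.

9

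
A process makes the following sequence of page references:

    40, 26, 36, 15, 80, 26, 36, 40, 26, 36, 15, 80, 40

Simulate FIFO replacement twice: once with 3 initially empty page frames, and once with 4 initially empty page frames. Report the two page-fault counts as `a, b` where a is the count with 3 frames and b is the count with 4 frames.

3 frames: F F F F F F F F . . F F . → 10 faults.
4 frames: F F F F F . . F F F F F F → 11 faults.
11 > 10: adding a frame increased faults — Belady's anomaly.

10, 11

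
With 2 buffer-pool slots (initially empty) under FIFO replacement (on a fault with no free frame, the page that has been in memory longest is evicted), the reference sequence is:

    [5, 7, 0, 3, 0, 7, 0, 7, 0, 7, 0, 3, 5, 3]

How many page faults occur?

5: fault, frames (5)
7: fault, frames (5 7)
0: fault, evict 5, frames (7 0)
3: fault, evict 7, frames (0 3)
0: hit
7: fault, evict 0, frames (3 7)
0: fault, evict 3, frames (7 0)
7: hit
0: hit
7: hit
0: hit
3: fault, evict 7, frames (0 3)
5: fault, evict 0, frames (3 5)
3: hit
Page faults: 8.

8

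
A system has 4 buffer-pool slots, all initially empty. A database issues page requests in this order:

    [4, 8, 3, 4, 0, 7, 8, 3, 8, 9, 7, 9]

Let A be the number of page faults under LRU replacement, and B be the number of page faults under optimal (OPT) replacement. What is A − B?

2

Under LRU: F F F . F F F F . F . . → 8 faults.
Under OPT: F F F . F F . . . F . . → 6 faults.
A − B = 8 − 6 = 2.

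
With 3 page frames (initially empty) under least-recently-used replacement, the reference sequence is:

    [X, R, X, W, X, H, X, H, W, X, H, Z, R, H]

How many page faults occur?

X -> fault, frames {X}
R -> fault, frames {X,R}
X -> hit
W -> fault, frames {R,X,W}
X -> hit
H -> fault, evict R, frames {W,X,H}
X -> hit
H -> hit
W -> hit
X -> hit
H -> hit
Z -> fault, evict W, frames {X,H,Z}
R -> fault, evict X, frames {H,Z,R}
H -> hit
Page faults: 6.

6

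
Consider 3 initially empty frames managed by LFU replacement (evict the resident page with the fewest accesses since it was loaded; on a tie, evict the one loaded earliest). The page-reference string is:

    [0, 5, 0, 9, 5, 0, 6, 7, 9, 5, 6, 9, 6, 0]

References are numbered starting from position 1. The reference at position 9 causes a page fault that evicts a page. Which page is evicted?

pos 1: 0 -> miss, frames (0)
pos 2: 5 -> miss, frames (0 5)
pos 3: 0 -> hit
pos 4: 9 -> miss, frames (0 5 9)
pos 5: 5 -> hit
pos 6: 0 -> hit
pos 7: 6 -> miss, evict 9, frames (0 5 6)
pos 8: 7 -> miss, evict 6, frames (0 5 7)
pos 9: 9 -> miss, evict 7, frames (0 5 9)
At position 9, page 7 is evicted.

7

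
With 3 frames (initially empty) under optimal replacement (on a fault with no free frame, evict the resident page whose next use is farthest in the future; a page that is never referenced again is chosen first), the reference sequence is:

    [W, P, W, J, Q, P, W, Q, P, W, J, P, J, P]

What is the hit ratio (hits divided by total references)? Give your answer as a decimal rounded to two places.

0.64

W: fault, frames (W)
P: fault, frames (W P)
W: hit
J: fault, frames (W P J)
Q: fault, evict J, frames (W P Q)
P: hit
W: hit
Q: hit
P: hit
W: hit
J: fault, evict Q, frames (W P J)
P: hit
J: hit
P: hit
Hits: 9 of 14 references → 9/14 = 0.6429.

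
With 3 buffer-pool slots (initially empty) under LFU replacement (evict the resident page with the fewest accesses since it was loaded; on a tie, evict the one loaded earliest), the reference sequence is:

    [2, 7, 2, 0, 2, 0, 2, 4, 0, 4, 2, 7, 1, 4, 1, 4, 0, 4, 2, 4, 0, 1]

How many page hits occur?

12

2 -> miss, frames [2]
7 -> miss, frames [2, 7]
2 -> hit
0 -> miss, frames [2, 7, 0]
2 -> hit
0 -> hit
2 -> hit
4 -> miss, evict 7, frames [2, 0, 4]
0 -> hit
4 -> hit
2 -> hit
7 -> miss, evict 4, frames [2, 0, 7]
1 -> miss, evict 7, frames [2, 0, 1]
4 -> miss, evict 1, frames [2, 0, 4]
1 -> miss, evict 4, frames [2, 0, 1]
4 -> miss, evict 1, frames [2, 0, 4]
0 -> hit
4 -> hit
2 -> hit
4 -> hit
0 -> hit
1 -> miss, evict 4, frames [2, 0, 1]
Hits: 12.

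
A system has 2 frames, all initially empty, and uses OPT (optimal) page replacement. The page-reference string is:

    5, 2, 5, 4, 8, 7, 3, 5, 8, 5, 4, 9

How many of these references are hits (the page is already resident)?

5: miss, frames {5}
2: miss, frames {5,2}
5: hit
4: miss, evict 2, frames {5,4}
8: miss, evict 4, frames {5,8}
7: miss, evict 8, frames {5,7}
3: miss, evict 7, frames {5,3}
5: hit
8: miss, evict 3, frames {5,8}
5: hit
4: miss, evict 8, frames {5,4}
9: miss, evict 4, frames {5,9}
Hits: 3.

3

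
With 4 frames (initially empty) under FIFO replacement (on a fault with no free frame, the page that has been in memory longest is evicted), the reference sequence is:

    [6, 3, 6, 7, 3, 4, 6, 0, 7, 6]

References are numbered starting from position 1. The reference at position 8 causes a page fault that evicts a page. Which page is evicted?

pos 1: 6: miss, frames (6)
pos 2: 3: miss, frames (6 3)
pos 3: 6: hit
pos 4: 7: miss, frames (6 3 7)
pos 5: 3: hit
pos 6: 4: miss, frames (6 3 7 4)
pos 7: 6: hit
pos 8: 0: miss, evict 6, frames (3 7 4 0)
At position 8, page 6 is evicted.

6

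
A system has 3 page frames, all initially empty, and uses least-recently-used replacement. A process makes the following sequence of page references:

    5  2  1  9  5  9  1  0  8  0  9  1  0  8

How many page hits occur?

5: fault, frames {5}
2: fault, frames {5,2}
1: fault, frames {5,2,1}
9: fault, evict 5, frames {2,1,9}
5: fault, evict 2, frames {1,9,5}
9: hit
1: hit
0: fault, evict 5, frames {9,1,0}
8: fault, evict 9, frames {1,0,8}
0: hit
9: fault, evict 1, frames {8,0,9}
1: fault, evict 8, frames {0,9,1}
0: hit
8: fault, evict 9, frames {1,0,8}
Hits: 4.

4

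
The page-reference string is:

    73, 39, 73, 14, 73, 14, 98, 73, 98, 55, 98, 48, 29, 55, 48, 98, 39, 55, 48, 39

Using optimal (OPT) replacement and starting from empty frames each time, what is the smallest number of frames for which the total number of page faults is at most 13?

2

f=1: 20 faults
f=2: 11 faults
f=3: 9 faults
f=4: 8 faults
f=5: 7 faults
f=6: 7 faults
f=7: 7 faults
Smallest f with faults ≤ 13 is 2.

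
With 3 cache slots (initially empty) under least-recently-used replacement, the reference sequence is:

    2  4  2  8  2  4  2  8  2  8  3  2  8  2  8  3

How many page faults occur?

4

2 -> fault, frames (2)
4 -> fault, frames (2 4)
2 -> hit
8 -> fault, frames (4 2 8)
2 -> hit
4 -> hit
2 -> hit
8 -> hit
2 -> hit
8 -> hit
3 -> fault, evict 4, frames (2 8 3)
2 -> hit
8 -> hit
2 -> hit
8 -> hit
3 -> hit
Page faults: 4.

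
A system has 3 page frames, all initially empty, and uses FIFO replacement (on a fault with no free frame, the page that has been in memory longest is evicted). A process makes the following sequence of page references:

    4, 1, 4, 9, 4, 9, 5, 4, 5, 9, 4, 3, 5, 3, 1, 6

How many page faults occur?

4 → miss, frames (4)
1 → miss, frames (4 1)
4 → hit
9 → miss, frames (4 1 9)
4 → hit
9 → hit
5 → miss, evict 4, frames (1 9 5)
4 → miss, evict 1, frames (9 5 4)
5 → hit
9 → hit
4 → hit
3 → miss, evict 9, frames (5 4 3)
5 → hit
3 → hit
1 → miss, evict 5, frames (4 3 1)
6 → miss, evict 4, frames (3 1 6)
Page faults: 8.

8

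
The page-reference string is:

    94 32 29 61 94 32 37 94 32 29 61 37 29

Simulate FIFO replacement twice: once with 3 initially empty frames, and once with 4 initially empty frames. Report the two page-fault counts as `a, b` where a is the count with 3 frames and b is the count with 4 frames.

3 frames: F F F F F F F . . F F . . → 9 faults.
4 frames: F F F F . . F F F F F F . → 10 faults.
10 > 9: adding a frame increased faults — Belady's anomaly.

9, 10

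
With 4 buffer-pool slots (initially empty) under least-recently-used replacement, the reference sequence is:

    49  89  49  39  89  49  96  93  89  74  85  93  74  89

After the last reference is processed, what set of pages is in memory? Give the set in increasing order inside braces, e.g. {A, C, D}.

{74, 85, 89, 93}

49 → fault, frames (49)
89 → fault, frames (49 89)
49 → hit
39 → fault, frames (89 49 39)
89 → hit
49 → hit
96 → fault, frames (39 89 49 96)
93 → fault, evict 39, frames (89 49 96 93)
89 → hit
74 → fault, evict 49, frames (96 93 89 74)
85 → fault, evict 96, frames (93 89 74 85)
93 → hit
74 → hit
89 → hit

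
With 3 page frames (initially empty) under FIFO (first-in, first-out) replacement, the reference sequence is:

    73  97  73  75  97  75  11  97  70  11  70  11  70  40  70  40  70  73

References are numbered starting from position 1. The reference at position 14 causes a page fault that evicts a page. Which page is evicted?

pos 1: 73 -> miss, frames [73]
pos 2: 97 -> miss, frames [73, 97]
pos 3: 73 -> hit
pos 4: 75 -> miss, frames [73, 97, 75]
pos 5: 97 -> hit
pos 6: 75 -> hit
pos 7: 11 -> miss, evict 73, frames [97, 75, 11]
pos 8: 97 -> hit
pos 9: 70 -> miss, evict 97, frames [75, 11, 70]
pos 10: 11 -> hit
pos 11: 70 -> hit
pos 12: 11 -> hit
pos 13: 70 -> hit
pos 14: 40 -> miss, evict 75, frames [11, 70, 40]
At position 14, page 75 is evicted.

75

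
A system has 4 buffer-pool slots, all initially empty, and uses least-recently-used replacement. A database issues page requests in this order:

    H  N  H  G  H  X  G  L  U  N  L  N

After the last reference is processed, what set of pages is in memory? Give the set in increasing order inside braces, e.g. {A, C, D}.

H: miss, frames (H)
N: miss, frames (H N)
H: hit
G: miss, frames (N H G)
H: hit
X: miss, frames (N G H X)
G: hit
L: miss, evict N, frames (H X G L)
U: miss, evict H, frames (X G L U)
N: miss, evict X, frames (G L U N)
L: hit
N: hit

{G, L, N, U}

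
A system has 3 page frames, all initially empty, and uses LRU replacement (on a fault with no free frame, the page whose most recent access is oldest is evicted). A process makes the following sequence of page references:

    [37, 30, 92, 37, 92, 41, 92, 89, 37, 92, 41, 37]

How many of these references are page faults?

37 → fault, frames (37)
30 → fault, frames (37 30)
92 → fault, frames (37 30 92)
37 → hit
92 → hit
41 → fault, evict 30, frames (37 92 41)
92 → hit
89 → fault, evict 37, frames (41 92 89)
37 → fault, evict 41, frames (92 89 37)
92 → hit
41 → fault, evict 89, frames (37 92 41)
37 → hit
Page faults: 7.

7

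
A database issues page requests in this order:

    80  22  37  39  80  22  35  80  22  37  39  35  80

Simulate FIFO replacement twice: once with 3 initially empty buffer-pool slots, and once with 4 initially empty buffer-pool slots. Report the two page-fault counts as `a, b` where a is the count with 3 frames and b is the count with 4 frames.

10, 11

3 frames: F F F F F F F . . F F . F → 10 faults.
4 frames: F F F F . . F F F F F F F → 11 faults.
11 > 10: adding a frame increased faults — Belady's anomaly.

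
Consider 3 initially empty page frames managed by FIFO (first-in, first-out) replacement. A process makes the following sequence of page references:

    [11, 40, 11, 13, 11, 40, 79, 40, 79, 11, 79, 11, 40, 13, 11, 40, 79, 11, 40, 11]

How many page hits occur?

11 -> miss, frames [11]
40 -> miss, frames [11, 40]
11 -> hit
13 -> miss, frames [11, 40, 13]
11 -> hit
40 -> hit
79 -> miss, evict 11, frames [40, 13, 79]
40 -> hit
79 -> hit
11 -> miss, evict 40, frames [13, 79, 11]
79 -> hit
11 -> hit
40 -> miss, evict 13, frames [79, 11, 40]
13 -> miss, evict 79, frames [11, 40, 13]
11 -> hit
40 -> hit
79 -> miss, evict 11, frames [40, 13, 79]
11 -> miss, evict 40, frames [13, 79, 11]
40 -> miss, evict 13, frames [79, 11, 40]
11 -> hit
Hits: 10.

10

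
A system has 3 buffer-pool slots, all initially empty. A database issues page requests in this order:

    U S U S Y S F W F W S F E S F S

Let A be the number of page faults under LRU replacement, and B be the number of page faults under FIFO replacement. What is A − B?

-2

Under LRU: F F . . F . F F . . . . F . . . → 6 faults.
Under FIFO: F F . . F . F F . . F . F . F . → 8 faults.
A − B = 6 − 8 = -2.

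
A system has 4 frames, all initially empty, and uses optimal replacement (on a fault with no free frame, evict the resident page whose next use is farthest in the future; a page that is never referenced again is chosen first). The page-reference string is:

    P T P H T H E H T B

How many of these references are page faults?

P: fault, frames {P}
T: fault, frames {P,T}
P: hit
H: fault, frames {P,T,H}
T: hit
H: hit
E: fault, frames {P,T,H,E}
H: hit
T: hit
B: fault, evict E, frames {P,T,H,B}
Page faults: 5.

5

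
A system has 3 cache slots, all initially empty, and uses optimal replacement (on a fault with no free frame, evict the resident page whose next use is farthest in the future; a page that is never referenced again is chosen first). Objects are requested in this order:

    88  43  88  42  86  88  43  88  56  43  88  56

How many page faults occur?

5

88 -> miss, frames (88)
43 -> miss, frames (88 43)
88 -> hit
42 -> miss, frames (88 43 42)
86 -> miss, evict 42, frames (88 43 86)
88 -> hit
43 -> hit
88 -> hit
56 -> miss, evict 86, frames (88 43 56)
43 -> hit
88 -> hit
56 -> hit
Page faults: 5.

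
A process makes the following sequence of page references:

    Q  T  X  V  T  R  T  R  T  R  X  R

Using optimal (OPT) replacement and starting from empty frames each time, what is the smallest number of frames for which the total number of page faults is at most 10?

2

f=1: 12 faults
f=2: 6 faults
f=3: 5 faults
f=4: 5 faults
f=5: 5 faults
Smallest f with faults ≤ 10 is 2.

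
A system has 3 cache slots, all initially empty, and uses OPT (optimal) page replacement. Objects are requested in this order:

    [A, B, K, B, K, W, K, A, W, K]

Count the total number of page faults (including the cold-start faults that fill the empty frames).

A: fault, frames {A}
B: fault, frames {A,B}
K: fault, frames {A,B,K}
B: hit
K: hit
W: fault, evict B, frames {A,K,W}
K: hit
A: hit
W: hit
K: hit
Page faults: 4.

4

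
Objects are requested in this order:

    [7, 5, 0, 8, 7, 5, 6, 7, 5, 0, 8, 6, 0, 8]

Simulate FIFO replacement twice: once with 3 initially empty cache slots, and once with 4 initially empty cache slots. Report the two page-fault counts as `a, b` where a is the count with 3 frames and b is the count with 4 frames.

3 frames: F F F F F F F . . F F . . . → 9 faults.
4 frames: F F F F . . F F F F F F . . → 10 faults.
10 > 9: adding a frame increased faults — Belady's anomaly.

9, 10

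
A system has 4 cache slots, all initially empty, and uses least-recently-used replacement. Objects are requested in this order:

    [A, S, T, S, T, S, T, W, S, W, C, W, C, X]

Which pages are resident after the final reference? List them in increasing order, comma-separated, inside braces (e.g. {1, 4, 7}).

A -> miss, frames {A}
S -> miss, frames {A,S}
T -> miss, frames {A,S,T}
S -> hit
T -> hit
S -> hit
T -> hit
W -> miss, frames {A,S,T,W}
S -> hit
W -> hit
C -> miss, evict A, frames {T,S,W,C}
W -> hit
C -> hit
X -> miss, evict T, frames {S,W,C,X}

{C, S, W, X}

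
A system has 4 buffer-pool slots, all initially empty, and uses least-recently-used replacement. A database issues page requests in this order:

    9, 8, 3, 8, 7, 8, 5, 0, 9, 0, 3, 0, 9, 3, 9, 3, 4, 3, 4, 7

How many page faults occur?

9: miss, frames (9)
8: miss, frames (9 8)
3: miss, frames (9 8 3)
8: hit
7: miss, frames (9 3 8 7)
8: hit
5: miss, evict 9, frames (3 7 8 5)
0: miss, evict 3, frames (7 8 5 0)
9: miss, evict 7, frames (8 5 0 9)
0: hit
3: miss, evict 8, frames (5 9 0 3)
0: hit
9: hit
3: hit
9: hit
3: hit
4: miss, evict 5, frames (0 9 3 4)
3: hit
4: hit
7: miss, evict 0, frames (9 3 4 7)
Page faults: 10.

10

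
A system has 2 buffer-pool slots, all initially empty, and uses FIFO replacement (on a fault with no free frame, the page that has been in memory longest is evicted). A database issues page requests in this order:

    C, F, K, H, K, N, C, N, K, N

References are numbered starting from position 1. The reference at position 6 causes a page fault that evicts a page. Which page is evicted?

pos 1: C -> miss, frames {C}
pos 2: F -> miss, frames {C,F}
pos 3: K -> miss, evict C, frames {F,K}
pos 4: H -> miss, evict F, frames {K,H}
pos 5: K -> hit
pos 6: N -> miss, evict K, frames {H,N}
At position 6, page K is evicted.

K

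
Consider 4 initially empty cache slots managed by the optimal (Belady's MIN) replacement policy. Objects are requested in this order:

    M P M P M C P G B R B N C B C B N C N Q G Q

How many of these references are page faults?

8

M -> fault, frames (M)
P -> fault, frames (M P)
M -> hit
P -> hit
M -> hit
C -> fault, frames (M P C)
P -> hit
G -> fault, frames (M P C G)
B -> fault, evict P, frames (M C G B)
R -> fault, evict M, frames (C G B R)
B -> hit
N -> fault, evict R, frames (C G B N)
C -> hit
B -> hit
C -> hit
B -> hit
N -> hit
C -> hit
N -> hit
Q -> fault, evict N, frames (C G B Q)
G -> hit
Q -> hit
Page faults: 8.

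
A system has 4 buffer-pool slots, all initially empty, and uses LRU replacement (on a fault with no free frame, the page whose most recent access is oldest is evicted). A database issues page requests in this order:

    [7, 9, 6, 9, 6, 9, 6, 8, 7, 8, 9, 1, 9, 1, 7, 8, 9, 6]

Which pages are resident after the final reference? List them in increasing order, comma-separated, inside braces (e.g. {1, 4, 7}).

{6, 7, 8, 9}

7 → fault, frames {7}
9 → fault, frames {7,9}
6 → fault, frames {7,9,6}
9 → hit
6 → hit
9 → hit
6 → hit
8 → fault, frames {7,9,6,8}
7 → hit
8 → hit
9 → hit
1 → fault, evict 6, frames {7,8,9,1}
9 → hit
1 → hit
7 → hit
8 → hit
9 → hit
6 → fault, evict 1, frames {7,8,9,6}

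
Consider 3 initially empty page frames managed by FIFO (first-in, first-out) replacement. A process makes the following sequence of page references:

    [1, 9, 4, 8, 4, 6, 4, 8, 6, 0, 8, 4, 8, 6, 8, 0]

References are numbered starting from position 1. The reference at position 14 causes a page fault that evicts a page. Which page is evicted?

pos 1: 1: miss, frames [1]
pos 2: 9: miss, frames [1, 9]
pos 3: 4: miss, frames [1, 9, 4]
pos 4: 8: miss, evict 1, frames [9, 4, 8]
pos 5: 4: hit
pos 6: 6: miss, evict 9, frames [4, 8, 6]
pos 7: 4: hit
pos 8: 8: hit
pos 9: 6: hit
pos 10: 0: miss, evict 4, frames [8, 6, 0]
pos 11: 8: hit
pos 12: 4: miss, evict 8, frames [6, 0, 4]
pos 13: 8: miss, evict 6, frames [0, 4, 8]
pos 14: 6: miss, evict 0, frames [4, 8, 6]
At position 14, page 0 is evicted.

0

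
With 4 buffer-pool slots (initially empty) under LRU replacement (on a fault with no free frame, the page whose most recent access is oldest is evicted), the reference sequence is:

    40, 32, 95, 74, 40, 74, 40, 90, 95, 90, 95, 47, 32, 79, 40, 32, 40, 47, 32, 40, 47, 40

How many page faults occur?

9

40: miss, frames [40]
32: miss, frames [40, 32]
95: miss, frames [40, 32, 95]
74: miss, frames [40, 32, 95, 74]
40: hit
74: hit
40: hit
90: miss, evict 32, frames [95, 74, 40, 90]
95: hit
90: hit
95: hit
47: miss, evict 74, frames [40, 90, 95, 47]
32: miss, evict 40, frames [90, 95, 47, 32]
79: miss, evict 90, frames [95, 47, 32, 79]
40: miss, evict 95, frames [47, 32, 79, 40]
32: hit
40: hit
47: hit
32: hit
40: hit
47: hit
40: hit
Page faults: 9.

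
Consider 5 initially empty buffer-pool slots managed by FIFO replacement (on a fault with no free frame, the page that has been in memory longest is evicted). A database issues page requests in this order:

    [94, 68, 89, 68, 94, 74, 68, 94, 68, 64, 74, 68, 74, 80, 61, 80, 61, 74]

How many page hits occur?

11

94: miss, frames (94)
68: miss, frames (94 68)
89: miss, frames (94 68 89)
68: hit
94: hit
74: miss, frames (94 68 89 74)
68: hit
94: hit
68: hit
64: miss, frames (94 68 89 74 64)
74: hit
68: hit
74: hit
80: miss, evict 94, frames (68 89 74 64 80)
61: miss, evict 68, frames (89 74 64 80 61)
80: hit
61: hit
74: hit
Hits: 11.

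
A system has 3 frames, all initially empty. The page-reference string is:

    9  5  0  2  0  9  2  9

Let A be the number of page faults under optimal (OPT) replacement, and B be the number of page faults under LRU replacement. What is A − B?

Under OPT: F F F F . . . . → 4 faults.
Under LRU: F F F F . F . . → 5 faults.
A − B = 4 − 5 = -1.

-1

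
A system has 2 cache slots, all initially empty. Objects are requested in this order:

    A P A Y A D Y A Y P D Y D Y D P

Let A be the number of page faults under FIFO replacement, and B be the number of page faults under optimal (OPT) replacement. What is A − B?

3

Under FIFO: F F . F F F F F . F F F . . . F → 11 faults.
Under OPT: F F . F . F . F . F F . . . . F → 8 faults.
A − B = 11 − 8 = 3.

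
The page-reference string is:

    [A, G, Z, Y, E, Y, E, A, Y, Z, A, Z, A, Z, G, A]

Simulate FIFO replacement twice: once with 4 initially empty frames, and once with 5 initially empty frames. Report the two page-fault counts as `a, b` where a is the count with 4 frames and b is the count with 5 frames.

4 frames: F F F F F . . F . . . . . . F . → 7 faults.
5 frames: F F F F F . . . . . . . . . . . → 5 faults.
5 < 7: adding a frame reduced faults, as is typical.

7, 5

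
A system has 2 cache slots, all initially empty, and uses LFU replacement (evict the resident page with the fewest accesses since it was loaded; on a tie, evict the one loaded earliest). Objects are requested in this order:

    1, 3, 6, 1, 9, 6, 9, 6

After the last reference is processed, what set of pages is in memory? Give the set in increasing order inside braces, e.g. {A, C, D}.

1: fault, frames {1}
3: fault, frames {1,3}
6: fault, evict 1, frames {3,6}
1: fault, evict 3, frames {6,1}
9: fault, evict 6, frames {1,9}
6: fault, evict 1, frames {9,6}
9: hit
6: hit

{6, 9}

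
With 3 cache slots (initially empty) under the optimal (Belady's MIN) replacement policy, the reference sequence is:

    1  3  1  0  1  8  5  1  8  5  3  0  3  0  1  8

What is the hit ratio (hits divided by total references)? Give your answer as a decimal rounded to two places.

0.50

1 → miss, frames {1}
3 → miss, frames {1,3}
1 → hit
0 → miss, frames {1,3,0}
1 → hit
8 → miss, evict 0, frames {1,3,8}
5 → miss, evict 3, frames {1,8,5}
1 → hit
8 → hit
5 → hit
3 → miss, evict 5, frames {1,8,3}
0 → miss, evict 8, frames {1,3,0}
3 → hit
0 → hit
1 → hit
8 → miss, evict 0, frames {1,3,8}
Hits: 8 of 16 references → 8/16 = 0.5000.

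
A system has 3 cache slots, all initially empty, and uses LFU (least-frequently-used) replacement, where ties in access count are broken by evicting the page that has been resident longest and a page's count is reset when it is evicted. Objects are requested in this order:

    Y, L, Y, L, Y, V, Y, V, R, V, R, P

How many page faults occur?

5

Y: fault, frames (Y)
L: fault, frames (Y L)
Y: hit
L: hit
Y: hit
V: fault, frames (Y L V)
Y: hit
V: hit
R: fault, evict L, frames (Y V R)
V: hit
R: hit
P: fault, evict R, frames (Y V P)
Page faults: 5.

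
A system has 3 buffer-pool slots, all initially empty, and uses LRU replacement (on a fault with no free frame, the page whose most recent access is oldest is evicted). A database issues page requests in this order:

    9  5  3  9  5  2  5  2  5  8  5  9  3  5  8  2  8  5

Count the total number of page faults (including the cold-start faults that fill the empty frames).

9

9 → fault, frames (9)
5 → fault, frames (9 5)
3 → fault, frames (9 5 3)
9 → hit
5 → hit
2 → fault, evict 3, frames (9 5 2)
5 → hit
2 → hit
5 → hit
8 → fault, evict 9, frames (2 5 8)
5 → hit
9 → fault, evict 2, frames (8 5 9)
3 → fault, evict 8, frames (5 9 3)
5 → hit
8 → fault, evict 9, frames (3 5 8)
2 → fault, evict 3, frames (5 8 2)
8 → hit
5 → hit
Page faults: 9.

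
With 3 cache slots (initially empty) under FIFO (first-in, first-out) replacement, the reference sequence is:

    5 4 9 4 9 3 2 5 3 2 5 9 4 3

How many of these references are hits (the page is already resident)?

5

5 -> miss, frames [5]
4 -> miss, frames [5, 4]
9 -> miss, frames [5, 4, 9]
4 -> hit
9 -> hit
3 -> miss, evict 5, frames [4, 9, 3]
2 -> miss, evict 4, frames [9, 3, 2]
5 -> miss, evict 9, frames [3, 2, 5]
3 -> hit
2 -> hit
5 -> hit
9 -> miss, evict 3, frames [2, 5, 9]
4 -> miss, evict 2, frames [5, 9, 4]
3 -> miss, evict 5, frames [9, 4, 3]
Hits: 5.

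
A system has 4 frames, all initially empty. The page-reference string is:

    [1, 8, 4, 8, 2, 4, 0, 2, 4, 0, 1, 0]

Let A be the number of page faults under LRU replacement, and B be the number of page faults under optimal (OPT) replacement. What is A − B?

1

Under LRU: F F F . F . F . . . F . → 6 faults.
Under OPT: F F F . F . F . . . . . → 5 faults.
A − B = 6 − 5 = 1.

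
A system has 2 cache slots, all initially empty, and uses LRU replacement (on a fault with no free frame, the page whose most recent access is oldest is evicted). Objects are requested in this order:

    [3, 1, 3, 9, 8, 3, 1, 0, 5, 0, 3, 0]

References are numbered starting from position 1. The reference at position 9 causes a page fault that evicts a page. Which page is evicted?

1

pos 1: 3: fault, frames {3}
pos 2: 1: fault, frames {3,1}
pos 3: 3: hit
pos 4: 9: fault, evict 1, frames {3,9}
pos 5: 8: fault, evict 3, frames {9,8}
pos 6: 3: fault, evict 9, frames {8,3}
pos 7: 1: fault, evict 8, frames {3,1}
pos 8: 0: fault, evict 3, frames {1,0}
pos 9: 5: fault, evict 1, frames {0,5}
At position 9, page 1 is evicted.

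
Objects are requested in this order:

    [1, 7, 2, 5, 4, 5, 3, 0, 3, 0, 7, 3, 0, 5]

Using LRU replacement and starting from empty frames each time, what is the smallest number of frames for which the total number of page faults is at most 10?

f=1: 14 faults
f=2: 11 faults
f=3: 9 faults
f=4: 8 faults
f=5: 8 faults
f=6: 7 faults
f=7: 7 faults
Smallest f with faults ≤ 10 is 3.

3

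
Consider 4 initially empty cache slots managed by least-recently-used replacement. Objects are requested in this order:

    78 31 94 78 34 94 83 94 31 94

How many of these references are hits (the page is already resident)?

78 -> miss, frames (78)
31 -> miss, frames (78 31)
94 -> miss, frames (78 31 94)
78 -> hit
34 -> miss, frames (31 94 78 34)
94 -> hit
83 -> miss, evict 31, frames (78 34 94 83)
94 -> hit
31 -> miss, evict 78, frames (34 83 94 31)
94 -> hit
Hits: 4.

4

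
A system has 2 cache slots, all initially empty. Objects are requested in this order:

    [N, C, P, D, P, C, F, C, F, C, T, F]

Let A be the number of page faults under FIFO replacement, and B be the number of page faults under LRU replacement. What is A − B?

-1

Under FIFO: F F F F . F F . . . F . → 7 faults.
Under LRU: F F F F . F F . . . F F → 8 faults.
A − B = 7 − 8 = -1.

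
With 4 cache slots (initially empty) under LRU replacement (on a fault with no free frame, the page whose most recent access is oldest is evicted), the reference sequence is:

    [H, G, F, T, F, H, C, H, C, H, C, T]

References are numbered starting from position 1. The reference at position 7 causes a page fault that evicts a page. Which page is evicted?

G

pos 1: H -> fault, frames (H)
pos 2: G -> fault, frames (H G)
pos 3: F -> fault, frames (H G F)
pos 4: T -> fault, frames (H G F T)
pos 5: F -> hit
pos 6: H -> hit
pos 7: C -> fault, evict G, frames (T F H C)
At position 7, page G is evicted.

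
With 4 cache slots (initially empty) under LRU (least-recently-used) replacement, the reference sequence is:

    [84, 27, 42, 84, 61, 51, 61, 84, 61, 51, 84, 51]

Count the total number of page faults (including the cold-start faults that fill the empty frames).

84 -> miss, frames [84]
27 -> miss, frames [84, 27]
42 -> miss, frames [84, 27, 42]
84 -> hit
61 -> miss, frames [27, 42, 84, 61]
51 -> miss, evict 27, frames [42, 84, 61, 51]
61 -> hit
84 -> hit
61 -> hit
51 -> hit
84 -> hit
51 -> hit
Page faults: 5.

5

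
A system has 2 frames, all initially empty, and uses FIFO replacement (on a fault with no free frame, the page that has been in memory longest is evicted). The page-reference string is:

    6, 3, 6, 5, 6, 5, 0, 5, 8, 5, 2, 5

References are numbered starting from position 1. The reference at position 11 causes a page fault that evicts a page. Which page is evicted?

5

pos 1: 6 -> miss, frames (6)
pos 2: 3 -> miss, frames (6 3)
pos 3: 6 -> hit
pos 4: 5 -> miss, evict 6, frames (3 5)
pos 5: 6 -> miss, evict 3, frames (5 6)
pos 6: 5 -> hit
pos 7: 0 -> miss, evict 5, frames (6 0)
pos 8: 5 -> miss, evict 6, frames (0 5)
pos 9: 8 -> miss, evict 0, frames (5 8)
pos 10: 5 -> hit
pos 11: 2 -> miss, evict 5, frames (8 2)
At position 11, page 5 is evicted.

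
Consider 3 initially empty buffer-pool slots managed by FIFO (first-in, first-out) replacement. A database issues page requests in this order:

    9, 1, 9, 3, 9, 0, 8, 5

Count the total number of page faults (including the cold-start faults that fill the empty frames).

6

9 -> fault, frames [9]
1 -> fault, frames [9, 1]
9 -> hit
3 -> fault, frames [9, 1, 3]
9 -> hit
0 -> fault, evict 9, frames [1, 3, 0]
8 -> fault, evict 1, frames [3, 0, 8]
5 -> fault, evict 3, frames [0, 8, 5]
Page faults: 6.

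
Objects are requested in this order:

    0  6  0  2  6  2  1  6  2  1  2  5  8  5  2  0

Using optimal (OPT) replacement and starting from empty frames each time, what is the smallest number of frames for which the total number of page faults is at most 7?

3

f=1: 16 faults
f=2: 9 faults
f=3: 7 faults
f=4: 6 faults
f=5: 6 faults
f=6: 6 faults
Smallest f with faults ≤ 7 is 3.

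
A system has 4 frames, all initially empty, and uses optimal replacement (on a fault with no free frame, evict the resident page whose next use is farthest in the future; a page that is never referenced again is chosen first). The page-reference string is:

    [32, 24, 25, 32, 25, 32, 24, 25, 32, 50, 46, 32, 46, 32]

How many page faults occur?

5

32 → miss, frames {32}
24 → miss, frames {32,24}
25 → miss, frames {32,24,25}
32 → hit
25 → hit
32 → hit
24 → hit
25 → hit
32 → hit
50 → miss, frames {32,24,25,50}
46 → miss, evict 50, frames {32,24,25,46}
32 → hit
46 → hit
32 → hit
Page faults: 5.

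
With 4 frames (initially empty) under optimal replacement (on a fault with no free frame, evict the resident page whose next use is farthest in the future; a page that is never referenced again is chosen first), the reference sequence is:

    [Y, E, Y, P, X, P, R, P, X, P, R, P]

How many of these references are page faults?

Y → miss, frames (Y)
E → miss, frames (Y E)
Y → hit
P → miss, frames (Y E P)
X → miss, frames (Y E P X)
P → hit
R → miss, evict E, frames (Y P X R)
P → hit
X → hit
P → hit
R → hit
P → hit
Page faults: 5.

5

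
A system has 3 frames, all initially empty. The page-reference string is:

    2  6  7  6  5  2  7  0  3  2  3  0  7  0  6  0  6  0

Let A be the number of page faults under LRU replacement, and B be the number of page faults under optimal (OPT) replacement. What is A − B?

3

Under LRU: F F F . F F F F F F . . F . F . . . → 11 faults.
Under OPT: F F F . F . . F F . . . F . F . . . → 8 faults.
A − B = 11 − 8 = 3.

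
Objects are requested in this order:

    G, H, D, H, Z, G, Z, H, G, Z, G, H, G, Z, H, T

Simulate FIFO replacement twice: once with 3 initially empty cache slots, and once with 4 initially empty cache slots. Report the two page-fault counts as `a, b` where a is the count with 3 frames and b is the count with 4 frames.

7, 5

3 frames: F F F . F F . F . . . . . . . F → 7 faults.
4 frames: F F F . F . . . . . . . . . . F → 5 faults.
5 < 7: adding a frame reduced faults, as is typical.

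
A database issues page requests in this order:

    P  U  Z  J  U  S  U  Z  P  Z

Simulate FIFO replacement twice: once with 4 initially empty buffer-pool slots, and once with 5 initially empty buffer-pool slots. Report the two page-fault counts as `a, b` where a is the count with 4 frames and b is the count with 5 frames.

6, 5

4 frames: F F F F . F . . F . → 6 faults.
5 frames: F F F F . F . . . . → 5 faults.
5 < 6: adding a frame reduced faults, as is typical.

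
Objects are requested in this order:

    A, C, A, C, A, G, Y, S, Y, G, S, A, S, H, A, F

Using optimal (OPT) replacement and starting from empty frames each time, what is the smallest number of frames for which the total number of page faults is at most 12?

f=1: 16 faults
f=2: 9 faults
f=3: 8 faults
f=4: 7 faults
f=5: 7 faults
f=6: 7 faults
f=7: 7 faults
Smallest f with faults ≤ 12 is 2.

2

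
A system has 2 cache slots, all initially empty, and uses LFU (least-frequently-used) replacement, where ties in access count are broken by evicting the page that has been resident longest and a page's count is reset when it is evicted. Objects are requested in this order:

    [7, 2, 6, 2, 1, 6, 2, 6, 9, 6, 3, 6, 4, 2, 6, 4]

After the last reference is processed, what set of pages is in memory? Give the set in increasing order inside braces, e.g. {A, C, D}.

7 → fault, frames {7}
2 → fault, frames {7,2}
6 → fault, evict 7, frames {2,6}
2 → hit
1 → fault, evict 6, frames {2,1}
6 → fault, evict 1, frames {2,6}
2 → hit
6 → hit
9 → fault, evict 6, frames {2,9}
6 → fault, evict 9, frames {2,6}
3 → fault, evict 6, frames {2,3}
6 → fault, evict 3, frames {2,6}
4 → fault, evict 6, frames {2,4}
2 → hit
6 → fault, evict 4, frames {2,6}
4 → fault, evict 6, frames {2,4}

{2, 4}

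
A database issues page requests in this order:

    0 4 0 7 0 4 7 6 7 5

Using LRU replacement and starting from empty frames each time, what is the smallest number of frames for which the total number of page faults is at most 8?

f=1: 10 faults
f=2: 7 faults
f=3: 5 faults
f=4: 5 faults
f=5: 5 faults
Smallest f with faults ≤ 8 is 2.

2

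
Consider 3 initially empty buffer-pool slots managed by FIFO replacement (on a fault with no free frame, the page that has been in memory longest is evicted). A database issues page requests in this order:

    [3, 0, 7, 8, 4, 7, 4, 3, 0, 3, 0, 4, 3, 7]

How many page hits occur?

6

3: miss, frames (3)
0: miss, frames (3 0)
7: miss, frames (3 0 7)
8: miss, evict 3, frames (0 7 8)
4: miss, evict 0, frames (7 8 4)
7: hit
4: hit
3: miss, evict 7, frames (8 4 3)
0: miss, evict 8, frames (4 3 0)
3: hit
0: hit
4: hit
3: hit
7: miss, evict 4, frames (3 0 7)
Hits: 6.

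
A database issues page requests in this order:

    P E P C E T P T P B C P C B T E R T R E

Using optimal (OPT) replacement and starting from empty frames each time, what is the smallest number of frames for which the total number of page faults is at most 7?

4

f=1: 20 faults
f=2: 12 faults
f=3: 8 faults
f=4: 7 faults
f=5: 6 faults
f=6: 6 faults
Smallest f with faults ≤ 7 is 4.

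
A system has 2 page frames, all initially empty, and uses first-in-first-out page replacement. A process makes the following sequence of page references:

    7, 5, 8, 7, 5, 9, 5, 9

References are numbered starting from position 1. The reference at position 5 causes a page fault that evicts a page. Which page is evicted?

8

pos 1: 7: miss, frames (7)
pos 2: 5: miss, frames (7 5)
pos 3: 8: miss, evict 7, frames (5 8)
pos 4: 7: miss, evict 5, frames (8 7)
pos 5: 5: miss, evict 8, frames (7 5)
At position 5, page 8 is evicted.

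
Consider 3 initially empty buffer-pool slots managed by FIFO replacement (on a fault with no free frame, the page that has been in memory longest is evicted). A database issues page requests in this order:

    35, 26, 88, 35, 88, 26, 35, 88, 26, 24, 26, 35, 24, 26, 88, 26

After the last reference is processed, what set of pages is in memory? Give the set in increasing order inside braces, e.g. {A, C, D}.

{26, 35, 88}

35 → miss, frames {35}
26 → miss, frames {35,26}
88 → miss, frames {35,26,88}
35 → hit
88 → hit
26 → hit
35 → hit
88 → hit
26 → hit
24 → miss, evict 35, frames {26,88,24}
26 → hit
35 → miss, evict 26, frames {88,24,35}
24 → hit
26 → miss, evict 88, frames {24,35,26}
88 → miss, evict 24, frames {35,26,88}
26 → hit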